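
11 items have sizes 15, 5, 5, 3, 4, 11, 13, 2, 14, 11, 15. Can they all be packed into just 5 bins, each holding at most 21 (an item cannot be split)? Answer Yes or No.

Total = 98; ⌈98/21⌉ = 5.
6 items each exceed half the capacity and cannot share a bin, forcing at least 6 bins.
At least 6 bins are required, but only 5 are allowed.

No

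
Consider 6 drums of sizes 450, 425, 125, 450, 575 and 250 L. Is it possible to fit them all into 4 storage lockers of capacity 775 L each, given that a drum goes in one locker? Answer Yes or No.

A valid assignment using 4 storage lockers:
  locker 1: 575 + 125 = 700
  locker 2: 450 + 250 = 700
  locker 3: 450 = 450
  locker 4: 425 = 425
Every load is within 775 L, so 4 storage lockers suffice.

Yes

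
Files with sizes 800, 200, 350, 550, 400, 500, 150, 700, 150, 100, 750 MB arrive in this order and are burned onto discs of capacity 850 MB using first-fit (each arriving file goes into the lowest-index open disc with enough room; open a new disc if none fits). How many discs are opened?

  800 → disc 1 (new)  [load 800/850]
  200 → disc 2 (new)  [load 200/850]
  350 → disc 2  [load 550/850]
  550 → disc 3 (new)  [load 550/850]
  400 → disc 4 (new)  [load 400/850]
  500 → disc 5 (new)  [load 500/850]
  150 → disc 2  [load 700/850]
  700 → disc 6 (new)  [load 700/850]
  150 → disc 2  [load 850/850]
  100 → disc 3  [load 650/850]
  750 → disc 7 (new)  [load 750/850]
7 discs opened.

7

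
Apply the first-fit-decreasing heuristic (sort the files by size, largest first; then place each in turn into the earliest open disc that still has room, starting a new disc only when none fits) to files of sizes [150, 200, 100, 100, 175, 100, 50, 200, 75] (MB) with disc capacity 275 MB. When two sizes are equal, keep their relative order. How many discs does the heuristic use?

Sorted descending: 200, 200, 175, 150, 100, 100, 100, 75, 50.
  200 → disc 1 (new)  [load 200/275]
  200 → disc 2 (new)  [load 200/275]
  175 → disc 3 (new)  [load 175/275]
  150 → disc 4 (new)  [load 150/275]
  100 → disc 3  [load 275/275]
  100 → disc 4  [load 250/275]
  100 → disc 5 (new)  [load 100/275]
  75 → disc 1  [load 275/275]
  50 → disc 2  [load 250/275]
5 discs opened.

5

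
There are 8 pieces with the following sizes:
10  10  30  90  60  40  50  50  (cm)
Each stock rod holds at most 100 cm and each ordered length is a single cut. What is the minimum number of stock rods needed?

Total = 90 + 60 + 50 + 50 + 40 + 30 + 10 + 10 = 340 cm.
Lower bound: ⌈340/100⌉ = 4 stock rods.
A packing using 4 stock rods:
  stock rod 1: 90 + 10 = 100
  stock rod 2: 60 + 40 = 100
  stock rod 3: 50 + 50 = 100
  stock rod 4: 30 + 10 = 40
This matches the lower bound, so 4 is optimal.

4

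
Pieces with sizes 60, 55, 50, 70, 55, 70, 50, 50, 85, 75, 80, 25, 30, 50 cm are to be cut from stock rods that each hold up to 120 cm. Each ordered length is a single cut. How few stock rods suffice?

8

Total = 85 + 80 + 75 + 70 + 70 + 60 + 55 + 55 + 50 + 50 + 50 + 50 + 30 + 25 = 805 cm.
Lower bound: ⌈805/120⌉ = 7 stock rods.
A packing using 8 stock rods:
  stock rod 1: 85 + 30 = 115
  stock rod 2: 80 + 25 = 105
  stock rod 3: 75 = 75
  stock rod 4: 70 + 50 = 120
  stock rod 5: 70 + 50 = 120
  stock rod 6: 60 + 55 = 115
  stock rod 7: 55 + 50 = 105
  stock rod 8: 50 = 50
No arrangement into 7 stock rods stays within capacity, so 8 is optimal.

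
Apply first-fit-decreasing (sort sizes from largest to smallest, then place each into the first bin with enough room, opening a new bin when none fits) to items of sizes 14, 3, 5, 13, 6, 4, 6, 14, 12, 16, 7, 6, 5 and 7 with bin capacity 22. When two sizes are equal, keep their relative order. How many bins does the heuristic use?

Sorted descending: 16, 14, 14, 13, 12, 7, 7, 6, 6, 6, 5, 5, 4, 3.
  16 → bin 1 (new)  [load 16/22]
  14 → bin 2 (new)  [load 14/22]
  14 → bin 3 (new)  [load 14/22]
  13 → bin 4 (new)  [load 13/22]
  12 → bin 5 (new)  [load 12/22]
  7 → bin 2  [load 21/22]
  7 → bin 3  [load 21/22]
  6 → bin 1  [load 22/22]
  6 → bin 4  [load 19/22]
  6 → bin 5  [load 18/22]
  5 → bin 6 (new)  [load 5/22]
  5 → bin 6  [load 10/22]
  4 → bin 5  [load 22/22]
  3 → bin 4  [load 22/22]
6 bins opened.

6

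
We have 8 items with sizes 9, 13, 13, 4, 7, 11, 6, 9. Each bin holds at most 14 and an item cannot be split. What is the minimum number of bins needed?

Total = 13 + 13 + 11 + 9 + 9 + 7 + 6 + 4 = 72.
Lower bound: ⌈72/14⌉ = 6 bins.
A packing using 6 bins:
  bin 1: 13 = 13
  bin 2: 13 = 13
  bin 3: 11 = 11
  bin 4: 9 + 4 = 13
  bin 5: 9 = 9
  bin 6: 7 + 6 = 13
This matches the lower bound, so 6 is optimal.

6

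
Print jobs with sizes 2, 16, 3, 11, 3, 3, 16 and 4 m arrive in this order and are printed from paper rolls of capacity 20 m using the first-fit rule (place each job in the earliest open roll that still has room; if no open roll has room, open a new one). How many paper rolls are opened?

  2 → roll 1 (new)  [load 2/20]
  16 → roll 1  [load 18/20]
  3 → roll 2 (new)  [load 3/20]
  11 → roll 2  [load 14/20]
  3 → roll 2  [load 17/20]
  3 → roll 2  [load 20/20]
  16 → roll 3 (new)  [load 16/20]
  4 → roll 3  [load 20/20]
3 paper rolls opened.

3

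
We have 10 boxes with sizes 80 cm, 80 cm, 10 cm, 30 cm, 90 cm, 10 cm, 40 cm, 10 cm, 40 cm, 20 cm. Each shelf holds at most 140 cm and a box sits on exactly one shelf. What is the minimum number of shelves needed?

3

Total = 90 + 80 + 80 + 40 + 40 + 30 + 20 + 10 + 10 + 10 = 410 cm.
Lower bound: ⌈410/140⌉ = 3 shelves.
A packing using 3 shelves:
  shelf 1: 90 + 40 + 10 = 140
  shelf 2: 80 + 40 + 20 = 140
  shelf 3: 80 + 30 + 10 + 10 = 130
This matches the lower bound, so 3 is optimal.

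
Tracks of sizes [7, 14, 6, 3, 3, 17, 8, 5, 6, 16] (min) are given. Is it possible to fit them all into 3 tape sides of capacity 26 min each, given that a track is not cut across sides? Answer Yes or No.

Total = 85 min; ⌈85/26⌉ = 4.
At least 4 tape sides are required, but only 3 are allowed.

No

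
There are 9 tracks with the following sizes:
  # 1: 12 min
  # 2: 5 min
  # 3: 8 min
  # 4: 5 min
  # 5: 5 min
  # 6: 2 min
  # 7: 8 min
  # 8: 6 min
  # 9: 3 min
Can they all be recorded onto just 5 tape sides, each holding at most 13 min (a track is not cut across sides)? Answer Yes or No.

Yes

A valid assignment using 5 tape sides:
  side 1: 12 = 12
  side 2: 8 + 5 = 13
  side 3: 8 + 5 = 13
  side 4: 6 + 5 + 2 = 13
  side 5: 3 = 3
Every load is within 13 min, so 5 tape sides suffice.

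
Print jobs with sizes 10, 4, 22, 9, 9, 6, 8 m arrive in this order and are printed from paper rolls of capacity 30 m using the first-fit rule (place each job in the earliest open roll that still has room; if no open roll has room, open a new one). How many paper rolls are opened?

  10 → roll 1 (new)  [load 10/30]
  4 → roll 1  [load 14/30]
  22 → roll 2 (new)  [load 22/30]
  9 → roll 1  [load 23/30]
  9 → roll 3 (new)  [load 9/30]
  6 → roll 1  [load 29/30]
  8 → roll 2  [load 30/30]
3 paper rolls opened.

3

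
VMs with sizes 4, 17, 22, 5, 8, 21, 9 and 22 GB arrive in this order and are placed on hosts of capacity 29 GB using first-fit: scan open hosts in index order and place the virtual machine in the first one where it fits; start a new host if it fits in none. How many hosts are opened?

5

  4 → host 1 (new)  [load 4/29]
  17 → host 1  [load 21/29]
  22 → host 2 (new)  [load 22/29]
  5 → host 1  [load 26/29]
  8 → host 3 (new)  [load 8/29]
  21 → host 3  [load 29/29]
  9 → host 4 (new)  [load 9/29]
  22 → host 5 (new)  [load 22/29]
5 hosts opened.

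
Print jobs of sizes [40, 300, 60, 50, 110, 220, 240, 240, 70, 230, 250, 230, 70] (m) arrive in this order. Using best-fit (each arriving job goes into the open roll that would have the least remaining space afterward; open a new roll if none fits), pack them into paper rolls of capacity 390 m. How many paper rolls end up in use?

  40 → roll 1 (new)  [load 40/390]
  300 → roll 1  [load 340/390]
  60 → roll 2 (new)  [load 60/390]
  50 → roll 1  [load 390/390]
  110 → roll 2  [load 170/390]
  220 → roll 2  [load 390/390]
  240 → roll 3 (new)  [load 240/390]
  240 → roll 4 (new)  [load 240/390]
  70 → roll 3  [load 310/390]
  230 → roll 5 (new)  [load 230/390]
  250 → roll 6 (new)  [load 250/390]
  230 → roll 7 (new)  [load 230/390]
  70 → roll 3  [load 380/390]
7 paper rolls opened.

7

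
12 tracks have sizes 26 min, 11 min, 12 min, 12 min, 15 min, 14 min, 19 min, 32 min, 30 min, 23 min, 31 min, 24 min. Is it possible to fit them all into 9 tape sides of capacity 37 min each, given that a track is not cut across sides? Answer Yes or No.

A valid assignment using 8 tape sides:
  side 1: 32 = 32
  side 2: 31 = 31
  side 3: 30 = 30
  side 4: 26 + 11 = 37
  side 5: 24 + 12 = 36
  side 6: 23 + 14 = 37
  side 7: 19 + 15 = 34
  side 8: 12 = 12
That uses only 8 ≤ 9, so 9 tape sides are enough.

Yes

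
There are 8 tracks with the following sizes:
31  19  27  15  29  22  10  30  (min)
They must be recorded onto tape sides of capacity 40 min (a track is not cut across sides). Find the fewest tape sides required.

6

Total = 31 + 30 + 29 + 27 + 22 + 19 + 15 + 10 = 183 min.
Lower bound: ⌈183/40⌉ = 5 tape sides.
A packing using 6 tape sides:
  side 1: 31 = 31
  side 2: 30 + 10 = 40
  side 3: 29 = 29
  side 4: 27 = 27
  side 5: 22 + 15 = 37
  side 6: 19 = 19
No arrangement into 5 tape sides stays within capacity, so 6 is optimal.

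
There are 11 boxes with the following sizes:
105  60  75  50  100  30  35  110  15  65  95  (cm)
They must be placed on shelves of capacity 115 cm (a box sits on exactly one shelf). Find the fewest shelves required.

Total = 110 + 105 + 100 + 95 + 75 + 65 + 60 + 50 + 35 + 30 + 15 = 740 cm.
Lower bound: ⌈740/115⌉ = 7 shelves.
A packing using 7 shelves:
  shelf 1: 110 = 110
  shelf 2: 105 = 105
  shelf 3: 100 + 15 = 115
  shelf 4: 95 = 95
  shelf 5: 75 + 35 = 110
  shelf 6: 65 + 50 = 115
  shelf 7: 60 + 30 = 90
This matches the lower bound, so 7 is optimal.

7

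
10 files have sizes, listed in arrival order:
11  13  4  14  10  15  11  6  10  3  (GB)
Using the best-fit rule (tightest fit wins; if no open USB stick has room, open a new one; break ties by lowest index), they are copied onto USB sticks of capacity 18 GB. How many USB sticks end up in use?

7

  11 → USB stick 1 (new)  [load 11/18]
  13 → USB stick 2 (new)  [load 13/18]
  4 → USB stick 2  [load 17/18]
  14 → USB stick 3 (new)  [load 14/18]
  10 → USB stick 4 (new)  [load 10/18]
  15 → USB stick 5 (new)  [load 15/18]
  11 → USB stick 6 (new)  [load 11/18]
  6 → USB stick 1  [load 17/18]
  10 → USB stick 7 (new)  [load 10/18]
  3 → USB stick 5  [load 18/18]
7 USB sticks opened.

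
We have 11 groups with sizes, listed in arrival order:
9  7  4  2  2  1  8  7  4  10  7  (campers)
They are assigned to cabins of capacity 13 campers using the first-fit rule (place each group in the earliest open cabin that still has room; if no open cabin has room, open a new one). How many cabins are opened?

  9 → cabin 1 (new)  [load 9/13]
  7 → cabin 2 (new)  [load 7/13]
  4 → cabin 1  [load 13/13]
  2 → cabin 2  [load 9/13]
  2 → cabin 2  [load 11/13]
  1 → cabin 2  [load 12/13]
  8 → cabin 3 (new)  [load 8/13]
  7 → cabin 4 (new)  [load 7/13]
  4 → cabin 3  [load 12/13]
  10 → cabin 5 (new)  [load 10/13]
  7 → cabin 6 (new)  [load 7/13]
6 cabins opened.

6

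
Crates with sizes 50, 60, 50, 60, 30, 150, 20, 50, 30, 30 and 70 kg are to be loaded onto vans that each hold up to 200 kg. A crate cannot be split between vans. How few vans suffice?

3

Total = 150 + 70 + 60 + 60 + 50 + 50 + 50 + 30 + 30 + 30 + 20 = 600 kg.
Lower bound: ⌈600/200⌉ = 3 vans.
A packing using 3 vans:
  van 1: 150 + 50 = 200
  van 2: 70 + 60 + 50 + 20 = 200
  van 3: 60 + 50 + 30 + 30 + 30 = 200
This matches the lower bound, so 3 is optimal.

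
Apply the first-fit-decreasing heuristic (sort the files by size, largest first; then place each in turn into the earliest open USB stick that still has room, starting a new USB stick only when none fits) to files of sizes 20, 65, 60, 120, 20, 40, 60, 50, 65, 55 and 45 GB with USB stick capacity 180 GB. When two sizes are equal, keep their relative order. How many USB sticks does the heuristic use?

4

Sorted descending: 120, 65, 65, 60, 60, 55, 50, 45, 40, 20, 20.
  120 → USB stick 1 (new)  [load 120/180]
  65 → USB stick 2 (new)  [load 65/180]
  65 → USB stick 2  [load 130/180]
  60 → USB stick 1  [load 180/180]
  60 → USB stick 3 (new)  [load 60/180]
  55 → USB stick 3  [load 115/180]
  50 → USB stick 2  [load 180/180]
  45 → USB stick 3  [load 160/180]
  40 → USB stick 4 (new)  [load 40/180]
  20 → USB stick 3  [load 180/180]
  20 → USB stick 4  [load 60/180]
4 USB sticks opened.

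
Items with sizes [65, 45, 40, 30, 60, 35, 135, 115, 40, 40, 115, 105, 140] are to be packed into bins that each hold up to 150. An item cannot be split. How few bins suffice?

Total = 140 + 135 + 115 + 115 + 105 + 65 + 60 + 45 + 40 + 40 + 40 + 35 + 30 = 965.
Lower bound: ⌈965/150⌉ = 7 bins.
A packing using 7 bins:
  bin 1: 140 = 140
  bin 2: 135 = 135
  bin 3: 115 + 35 = 150
  bin 4: 115 + 30 = 145
  bin 5: 105 + 45 = 150
  bin 6: 65 + 60 = 125
  bin 7: 40 + 40 + 40 = 120
This matches the lower bound, so 7 is optimal.

7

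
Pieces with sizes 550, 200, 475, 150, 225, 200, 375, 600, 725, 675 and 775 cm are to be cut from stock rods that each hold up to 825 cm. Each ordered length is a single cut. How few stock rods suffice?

Total = 775 + 725 + 675 + 600 + 550 + 475 + 375 + 225 + 200 + 200 + 150 = 4950 cm.
Lower bound: ⌈4950/825⌉ = 6 stock rods.
A packing using 7 stock rods:
  stock rod 1: 775 = 775
  stock rod 2: 725 = 725
  stock rod 3: 675 + 150 = 825
  stock rod 4: 600 + 225 = 825
  stock rod 5: 550 + 200 = 750
  stock rod 6: 475 + 200 = 675
  stock rod 7: 375 = 375
No arrangement into 6 stock rods stays within capacity, so 7 is optimal.

7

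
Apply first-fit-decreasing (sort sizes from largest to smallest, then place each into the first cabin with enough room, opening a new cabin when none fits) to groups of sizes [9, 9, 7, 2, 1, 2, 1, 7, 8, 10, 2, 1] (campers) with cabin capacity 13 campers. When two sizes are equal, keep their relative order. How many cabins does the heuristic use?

6

Sorted descending: 10, 9, 9, 8, 7, 7, 2, 2, 2, 1, 1, 1.
  10 → cabin 1 (new)  [load 10/13]
  9 → cabin 2 (new)  [load 9/13]
  9 → cabin 3 (new)  [load 9/13]
  8 → cabin 4 (new)  [load 8/13]
  7 → cabin 5 (new)  [load 7/13]
  7 → cabin 6 (new)  [load 7/13]
  2 → cabin 1  [load 12/13]
  2 → cabin 2  [load 11/13]
  2 → cabin 2  [load 13/13]
  1 → cabin 1  [load 13/13]
  1 → cabin 3  [load 10/13]
  1 → cabin 3  [load 11/13]
6 cabins opened.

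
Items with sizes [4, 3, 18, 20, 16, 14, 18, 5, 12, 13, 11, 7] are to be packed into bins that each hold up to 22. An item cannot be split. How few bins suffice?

Total = 20 + 18 + 18 + 16 + 14 + 13 + 12 + 11 + 7 + 5 + 4 + 3 = 141.
Lower bound: ⌈141/22⌉ = 7 bins.
A packing using 8 bins:
  bin 1: 20 = 20
  bin 2: 18 + 4 = 22
  bin 3: 18 + 3 = 21
  bin 4: 16 + 5 = 21
  bin 5: 14 + 7 = 21
  bin 6: 13 = 13
  bin 7: 12 = 12
  bin 8: 11 = 11
No arrangement into 7 bins stays within capacity, so 8 is optimal.

8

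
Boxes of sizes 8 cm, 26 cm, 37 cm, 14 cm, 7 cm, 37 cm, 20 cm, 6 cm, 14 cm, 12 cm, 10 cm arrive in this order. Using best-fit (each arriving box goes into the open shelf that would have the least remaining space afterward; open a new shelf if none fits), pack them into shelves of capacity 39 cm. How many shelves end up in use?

  8 → shelf 1 (new)  [load 8/39]
  26 → shelf 1  [load 34/39]
  37 → shelf 2 (new)  [load 37/39]
  14 → shelf 3 (new)  [load 14/39]
  7 → shelf 3  [load 21/39]
  37 → shelf 4 (new)  [load 37/39]
  20 → shelf 5 (new)  [load 20/39]
  6 → shelf 3  [load 27/39]
  14 → shelf 5  [load 34/39]
  12 → shelf 3  [load 39/39]
  10 → shelf 6 (new)  [load 10/39]
6 shelves opened.

6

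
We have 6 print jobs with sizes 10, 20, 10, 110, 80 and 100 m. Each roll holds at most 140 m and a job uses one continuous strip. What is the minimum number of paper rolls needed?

3

Total = 110 + 100 + 80 + 20 + 10 + 10 = 330 m.
Lower bound: ⌈330/140⌉ = 3 paper rolls.
A packing using 3 paper rolls:
  roll 1: 110 + 20 + 10 = 140
  roll 2: 100 + 10 = 110
  roll 3: 80 = 80
This matches the lower bound, so 3 is optimal.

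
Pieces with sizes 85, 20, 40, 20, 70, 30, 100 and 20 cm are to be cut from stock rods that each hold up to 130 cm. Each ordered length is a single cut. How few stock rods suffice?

Total = 100 + 85 + 70 + 40 + 30 + 20 + 20 + 20 = 385 cm.
Lower bound: ⌈385/130⌉ = 3 stock rods.
A packing using 3 stock rods:
  stock rod 1: 100 + 30 = 130
  stock rod 2: 85 + 40 = 125
  stock rod 3: 70 + 20 + 20 + 20 = 130
This matches the lower bound, so 3 is optimal.

3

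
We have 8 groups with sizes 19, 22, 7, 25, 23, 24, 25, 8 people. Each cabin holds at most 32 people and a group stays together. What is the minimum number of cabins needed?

Total = 25 + 25 + 24 + 23 + 22 + 19 + 8 + 7 = 153 people.
Lower bound: ⌈153/32⌉ = 5 cabins.
Also, 6 groups each exceed 16 people, and no two of those can share a cabin, so at least 6 cabins are needed.
A packing using 6 cabins:
  cabin 1: 25 + 7 = 32
  cabin 2: 25 = 25
  cabin 3: 24 + 8 = 32
  cabin 4: 23 = 23
  cabin 5: 22 = 22
  cabin 6: 19 = 19
This matches the lower bound, so 6 is optimal.

6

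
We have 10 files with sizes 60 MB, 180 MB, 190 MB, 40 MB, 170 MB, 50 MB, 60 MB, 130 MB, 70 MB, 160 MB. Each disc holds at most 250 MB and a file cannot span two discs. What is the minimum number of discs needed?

Total = 190 + 180 + 170 + 160 + 130 + 70 + 60 + 60 + 50 + 40 = 1110 MB.
Lower bound: ⌈1110/250⌉ = 5 discs.
A packing using 5 discs:
  disc 1: 190 + 60 = 250
  disc 2: 180 + 70 = 250
  disc 3: 170 + 60 = 230
  disc 4: 160 + 50 + 40 = 250
  disc 5: 130 = 130
This matches the lower bound, so 5 is optimal.

5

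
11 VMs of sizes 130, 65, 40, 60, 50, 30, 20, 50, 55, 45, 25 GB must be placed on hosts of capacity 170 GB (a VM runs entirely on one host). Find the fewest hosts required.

Total = 130 + 65 + 60 + 55 + 50 + 50 + 45 + 40 + 30 + 25 + 20 = 570 GB.
Lower bound: ⌈570/170⌉ = 4 hosts.
A packing using 4 hosts:
  host 1: 130 + 40 = 170
  host 2: 65 + 60 + 45 = 170
  host 3: 55 + 50 + 50 = 155
  host 4: 30 + 25 + 20 = 75
This matches the lower bound, so 4 is optimal.

4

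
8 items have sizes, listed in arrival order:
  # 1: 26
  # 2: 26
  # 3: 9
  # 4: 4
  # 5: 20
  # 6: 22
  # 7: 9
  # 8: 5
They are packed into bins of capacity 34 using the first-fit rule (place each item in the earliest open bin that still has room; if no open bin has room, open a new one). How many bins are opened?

4

  26 → bin 1 (new)  [load 26/34]
  26 → bin 2 (new)  [load 26/34]
  9 → bin 3 (new)  [load 9/34]
  4 → bin 1  [load 30/34]
  20 → bin 3  [load 29/34]
  22 → bin 4 (new)  [load 22/34]
  9 → bin 4  [load 31/34]
  5 → bin 2  [load 31/34]
4 bins opened.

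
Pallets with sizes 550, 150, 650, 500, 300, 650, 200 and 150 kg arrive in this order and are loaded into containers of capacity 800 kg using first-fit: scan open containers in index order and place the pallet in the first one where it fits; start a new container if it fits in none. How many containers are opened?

5

  550 → container 1 (new)  [load 550/800]
  150 → container 1  [load 700/800]
  650 → container 2 (new)  [load 650/800]
  500 → container 3 (new)  [load 500/800]
  300 → container 3  [load 800/800]
  650 → container 4 (new)  [load 650/800]
  200 → container 5 (new)  [load 200/800]
  150 → container 2  [load 800/800]
5 containers opened.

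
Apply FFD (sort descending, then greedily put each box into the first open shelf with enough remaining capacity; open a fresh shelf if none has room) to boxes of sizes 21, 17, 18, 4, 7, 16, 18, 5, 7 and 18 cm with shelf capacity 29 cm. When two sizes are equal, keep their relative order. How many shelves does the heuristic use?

Sorted descending: 21, 18, 18, 18, 17, 16, 7, 7, 5, 4.
  21 → shelf 1 (new)  [load 21/29]
  18 → shelf 2 (new)  [load 18/29]
  18 → shelf 3 (new)  [load 18/29]
  18 → shelf 4 (new)  [load 18/29]
  17 → shelf 5 (new)  [load 17/29]
  16 → shelf 6 (new)  [load 16/29]
  7 → shelf 1  [load 28/29]
  7 → shelf 2  [load 25/29]
  5 → shelf 3  [load 23/29]
  4 → shelf 2  [load 29/29]
6 shelves opened.

6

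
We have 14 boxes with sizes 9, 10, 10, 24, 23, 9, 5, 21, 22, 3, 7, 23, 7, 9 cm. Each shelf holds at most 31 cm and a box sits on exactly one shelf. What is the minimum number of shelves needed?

6

Total = 24 + 23 + 23 + 22 + 21 + 10 + 10 + 9 + 9 + 9 + 7 + 7 + 5 + 3 = 182 cm.
Lower bound: ⌈182/31⌉ = 6 shelves.
A packing using 6 shelves:
  shelf 1: 24 + 7 = 31
  shelf 2: 23 + 7 = 30
  shelf 3: 23 + 5 + 3 = 31
  shelf 4: 22 + 9 = 31
  shelf 5: 21 + 10 = 31
  shelf 6: 10 + 9 + 9 = 28
This matches the lower bound, so 6 is optimal.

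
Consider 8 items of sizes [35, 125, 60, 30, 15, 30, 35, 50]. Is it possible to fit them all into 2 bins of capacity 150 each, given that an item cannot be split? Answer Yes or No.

Total = 380; ⌈380/150⌉ = 3.
At least 3 bins are required, but only 2 are allowed.

No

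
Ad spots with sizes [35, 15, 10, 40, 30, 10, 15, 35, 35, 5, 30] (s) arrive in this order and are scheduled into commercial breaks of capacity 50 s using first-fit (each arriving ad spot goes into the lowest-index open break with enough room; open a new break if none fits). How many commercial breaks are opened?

6

  35 → break 1 (new)  [load 35/50]
  15 → break 1  [load 50/50]
  10 → break 2 (new)  [load 10/50]
  40 → break 2  [load 50/50]
  30 → break 3 (new)  [load 30/50]
  10 → break 3  [load 40/50]
  15 → break 4 (new)  [load 15/50]
  35 → break 4  [load 50/50]
  35 → break 5 (new)  [load 35/50]
  5 → break 3  [load 45/50]
  30 → break 6 (new)  [load 30/50]
6 commercial breaks opened.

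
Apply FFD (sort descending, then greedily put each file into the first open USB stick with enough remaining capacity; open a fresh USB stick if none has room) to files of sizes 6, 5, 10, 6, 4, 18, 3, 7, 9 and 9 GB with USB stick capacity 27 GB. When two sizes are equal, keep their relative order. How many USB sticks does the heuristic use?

Sorted descending: 18, 10, 9, 9, 7, 6, 6, 5, 4, 3.
  18 → USB stick 1 (new)  [load 18/27]
  10 → USB stick 2 (new)  [load 10/27]
  9 → USB stick 1  [load 27/27]
  9 → USB stick 2  [load 19/27]
  7 → USB stick 2  [load 26/27]
  6 → USB stick 3 (new)  [load 6/27]
  6 → USB stick 3  [load 12/27]
  5 → USB stick 3  [load 17/27]
  4 → USB stick 3  [load 21/27]
  3 → USB stick 3  [load 24/27]
3 USB sticks opened.

3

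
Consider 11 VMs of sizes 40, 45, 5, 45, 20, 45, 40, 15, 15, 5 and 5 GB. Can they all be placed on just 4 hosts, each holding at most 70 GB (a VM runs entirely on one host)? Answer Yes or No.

Total = 280 GB; ⌈280/70⌉ = 4.
5 VMs each exceed half the capacity and cannot share a host, forcing at least 5 hosts.
At least 5 hosts are required, but only 4 are allowed.

No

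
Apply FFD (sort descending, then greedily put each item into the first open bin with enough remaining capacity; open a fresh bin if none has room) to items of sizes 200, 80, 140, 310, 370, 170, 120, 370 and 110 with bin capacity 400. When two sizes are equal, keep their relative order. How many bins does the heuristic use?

Sorted descending: 370, 370, 310, 200, 170, 140, 120, 110, 80.
  370 → bin 1 (new)  [load 370/400]
  370 → bin 2 (new)  [load 370/400]
  310 → bin 3 (new)  [load 310/400]
  200 → bin 4 (new)  [load 200/400]
  170 → bin 4  [load 370/400]
  140 → bin 5 (new)  [load 140/400]
  120 → bin 5  [load 260/400]
  110 → bin 5  [load 370/400]
  80 → bin 3  [load 390/400]
5 bins opened.

5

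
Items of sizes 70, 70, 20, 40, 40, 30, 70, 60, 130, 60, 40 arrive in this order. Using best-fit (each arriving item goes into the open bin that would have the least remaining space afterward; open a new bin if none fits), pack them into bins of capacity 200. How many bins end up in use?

4

  70 → bin 1 (new)  [load 70/200]
  70 → bin 1  [load 140/200]
  20 → bin 1  [load 160/200]
  40 → bin 1  [load 200/200]
  40 → bin 2 (new)  [load 40/200]
  30 → bin 2  [load 70/200]
  70 → bin 2  [load 140/200]
  60 → bin 2  [load 200/200]
  130 → bin 3 (new)  [load 130/200]
  60 → bin 3  [load 190/200]
  40 → bin 4 (new)  [load 40/200]
4 bins opened.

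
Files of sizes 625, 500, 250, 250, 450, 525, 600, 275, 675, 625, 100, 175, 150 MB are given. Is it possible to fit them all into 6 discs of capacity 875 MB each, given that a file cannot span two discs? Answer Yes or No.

Total = 5200 MB; ⌈5200/875⌉ = 6.
7 files each exceed half the capacity and cannot share a disc, forcing at least 7 discs.
At least 7 discs are required, but only 6 are allowed.

No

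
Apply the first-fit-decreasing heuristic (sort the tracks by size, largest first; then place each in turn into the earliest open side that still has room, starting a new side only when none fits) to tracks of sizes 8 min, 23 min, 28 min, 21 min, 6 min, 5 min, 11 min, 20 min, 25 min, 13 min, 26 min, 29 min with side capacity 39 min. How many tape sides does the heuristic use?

Sorted descending: 29, 28, 26, 25, 23, 21, 20, 13, 11, 8, 6, 5.
  29 → side 1 (new)  [load 29/39]
  28 → side 2 (new)  [load 28/39]
  26 → side 3 (new)  [load 26/39]
  25 → side 4 (new)  [load 25/39]
  23 → side 5 (new)  [load 23/39]
  21 → side 6 (new)  [load 21/39]
  20 → side 7 (new)  [load 20/39]
  13 → side 3  [load 39/39]
  11 → side 2  [load 39/39]
  8 → side 1  [load 37/39]
  6 → side 4  [load 31/39]
  5 → side 4  [load 36/39]
7 tape sides opened.

7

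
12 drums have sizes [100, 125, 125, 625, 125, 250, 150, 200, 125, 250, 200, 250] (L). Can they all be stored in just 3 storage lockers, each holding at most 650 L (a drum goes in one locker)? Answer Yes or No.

Total = 2525 L; ⌈2525/650⌉ = 4.
At least 4 storage lockers are required, but only 3 are allowed.

No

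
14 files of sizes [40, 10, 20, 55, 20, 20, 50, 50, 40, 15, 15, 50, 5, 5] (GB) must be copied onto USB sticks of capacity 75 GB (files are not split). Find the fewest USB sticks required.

Total = 55 + 50 + 50 + 50 + 40 + 40 + 20 + 20 + 20 + 15 + 15 + 10 + 5 + 5 = 395 GB.
Lower bound: ⌈395/75⌉ = 6 USB sticks.
A packing using 6 USB sticks:
  USB stick 1: 55 + 20 = 75
  USB stick 2: 50 + 20 + 5 = 75
  USB stick 3: 50 + 20 + 5 = 75
  USB stick 4: 50 + 15 + 10 = 75
  USB stick 5: 40 + 15 = 55
  USB stick 6: 40 = 40
This matches the lower bound, so 6 is optimal.

6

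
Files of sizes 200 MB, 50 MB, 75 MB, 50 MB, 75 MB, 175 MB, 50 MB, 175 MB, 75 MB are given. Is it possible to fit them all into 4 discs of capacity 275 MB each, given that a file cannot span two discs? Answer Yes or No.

Yes

A valid assignment using 4 discs:
  disc 1: 200 + 75 = 275
  disc 2: 175 + 75 = 250
  disc 3: 175 + 75 = 250
  disc 4: 50 + 50 + 50 = 150
Every load is within 275 MB, so 4 discs suffice.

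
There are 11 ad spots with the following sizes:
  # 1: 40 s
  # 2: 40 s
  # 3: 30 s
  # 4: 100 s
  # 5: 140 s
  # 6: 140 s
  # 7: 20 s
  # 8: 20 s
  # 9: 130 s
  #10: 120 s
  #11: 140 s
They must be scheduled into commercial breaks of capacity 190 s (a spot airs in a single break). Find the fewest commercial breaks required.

6

Total = 140 + 140 + 140 + 130 + 120 + 100 + 40 + 40 + 30 + 20 + 20 = 920 s.
Lower bound: ⌈920/190⌉ = 5 commercial breaks.
Also, 6 ad spots each exceed 95 s, and no two of those can share a break, so at least 6 commercial breaks are needed.
A packing using 6 commercial breaks:
  break 1: 140 + 40 = 180
  break 2: 140 + 40 = 180
  break 3: 140 + 30 + 20 = 190
  break 4: 130 + 20 = 150
  break 5: 120 = 120
  break 6: 100 = 100
This matches the lower bound, so 6 is optimal.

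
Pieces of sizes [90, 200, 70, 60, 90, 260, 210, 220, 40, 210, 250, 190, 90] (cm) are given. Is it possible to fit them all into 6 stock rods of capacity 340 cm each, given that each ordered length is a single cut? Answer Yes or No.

Total = 1980 cm; ⌈1980/340⌉ = 6.
7 pieces each exceed half the capacity and cannot share a stock rod, forcing at least 7 stock rods.
At least 7 stock rods are required, but only 6 are allowed.

No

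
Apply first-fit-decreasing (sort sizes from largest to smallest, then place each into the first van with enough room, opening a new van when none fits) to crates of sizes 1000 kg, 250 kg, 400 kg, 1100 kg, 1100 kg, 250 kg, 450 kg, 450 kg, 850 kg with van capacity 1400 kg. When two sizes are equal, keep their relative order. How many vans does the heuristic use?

Sorted descending: 1100, 1100, 1000, 850, 450, 450, 400, 250, 250.
  1100 → van 1 (new)  [load 1100/1400]
  1100 → van 2 (new)  [load 1100/1400]
  1000 → van 3 (new)  [load 1000/1400]
  850 → van 4 (new)  [load 850/1400]
  450 → van 4  [load 1300/1400]
  450 → van 5 (new)  [load 450/1400]
  400 → van 3  [load 1400/1400]
  250 → van 1  [load 1350/1400]
  250 → van 2  [load 1350/1400]
5 vans opened.

5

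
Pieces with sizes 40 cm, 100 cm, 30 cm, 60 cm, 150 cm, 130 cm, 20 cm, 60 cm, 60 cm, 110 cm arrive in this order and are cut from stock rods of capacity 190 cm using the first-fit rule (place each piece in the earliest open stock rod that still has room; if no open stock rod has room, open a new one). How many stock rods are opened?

5

  40 → stock rod 1 (new)  [load 40/190]
  100 → stock rod 1  [load 140/190]
  30 → stock rod 1  [load 170/190]
  60 → stock rod 2 (new)  [load 60/190]
  150 → stock rod 3 (new)  [load 150/190]
  130 → stock rod 2  [load 190/190]
  20 → stock rod 1  [load 190/190]
  60 → stock rod 4 (new)  [load 60/190]
  60 → stock rod 4  [load 120/190]
  110 → stock rod 5 (new)  [load 110/190]
5 stock rods opened.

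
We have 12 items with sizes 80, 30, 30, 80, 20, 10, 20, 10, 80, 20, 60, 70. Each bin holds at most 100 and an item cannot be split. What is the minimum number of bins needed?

6

Total = 80 + 80 + 80 + 70 + 60 + 30 + 30 + 20 + 20 + 20 + 10 + 10 = 510.
Lower bound: ⌈510/100⌉ = 6 bins.
A packing using 6 bins:
  bin 1: 80 + 20 = 100
  bin 2: 80 + 20 = 100
  bin 3: 80 + 20 = 100
  bin 4: 70 + 30 = 100
  bin 5: 60 + 30 + 10 = 100
  bin 6: 10 = 10
This matches the lower bound, so 6 is optimal.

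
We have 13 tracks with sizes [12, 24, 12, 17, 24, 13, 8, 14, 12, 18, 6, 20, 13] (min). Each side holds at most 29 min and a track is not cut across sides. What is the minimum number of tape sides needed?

Total = 24 + 24 + 20 + 18 + 17 + 14 + 13 + 13 + 12 + 12 + 12 + 8 + 6 = 193 min.
Lower bound: ⌈193/29⌉ = 7 tape sides.
A packing using 8 tape sides:
  side 1: 24 = 24
  side 2: 24 = 24
  side 3: 20 + 8 = 28
  side 4: 18 + 6 = 24
  side 5: 17 + 12 = 29
  side 6: 14 + 13 = 27
  side 7: 13 + 12 = 25
  side 8: 12 = 12
No arrangement into 7 tape sides stays within capacity, so 8 is optimal.

8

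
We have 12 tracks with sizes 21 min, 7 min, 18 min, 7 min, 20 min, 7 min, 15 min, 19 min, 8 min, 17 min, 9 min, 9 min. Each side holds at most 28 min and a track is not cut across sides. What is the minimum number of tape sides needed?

Total = 21 + 20 + 19 + 18 + 17 + 15 + 9 + 9 + 8 + 7 + 7 + 7 = 157 min.
Lower bound: ⌈157/28⌉ = 6 tape sides.
A packing using 6 tape sides:
  side 1: 21 + 7 = 28
  side 2: 20 + 8 = 28
  side 3: 19 + 9 = 28
  side 4: 18 + 9 = 27
  side 5: 17 + 7 = 24
  side 6: 15 + 7 = 22
This matches the lower bound, so 6 is optimal.

6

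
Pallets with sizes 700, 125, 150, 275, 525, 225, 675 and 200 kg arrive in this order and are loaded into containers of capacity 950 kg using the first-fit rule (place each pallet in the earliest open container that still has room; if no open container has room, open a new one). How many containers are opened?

4

  700 → container 1 (new)  [load 700/950]
  125 → container 1  [load 825/950]
  150 → container 2 (new)  [load 150/950]
  275 → container 2  [load 425/950]
  525 → container 2  [load 950/950]
  225 → container 3 (new)  [load 225/950]
  675 → container 3  [load 900/950]
  200 → container 4 (new)  [load 200/950]
4 containers opened.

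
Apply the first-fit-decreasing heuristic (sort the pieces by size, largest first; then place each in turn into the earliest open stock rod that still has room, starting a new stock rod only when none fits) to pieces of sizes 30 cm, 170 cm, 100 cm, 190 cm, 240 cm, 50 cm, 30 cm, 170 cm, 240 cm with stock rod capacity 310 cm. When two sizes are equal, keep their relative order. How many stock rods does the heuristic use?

Sorted descending: 240, 240, 190, 170, 170, 100, 50, 30, 30.
  240 → stock rod 1 (new)  [load 240/310]
  240 → stock rod 2 (new)  [load 240/310]
  190 → stock rod 3 (new)  [load 190/310]
  170 → stock rod 4 (new)  [load 170/310]
  170 → stock rod 5 (new)  [load 170/310]
  100 → stock rod 3  [load 290/310]
  50 → stock rod 1  [load 290/310]
  30 → stock rod 2  [load 270/310]
  30 → stock rod 2  [load 300/310]
5 stock rods opened.

5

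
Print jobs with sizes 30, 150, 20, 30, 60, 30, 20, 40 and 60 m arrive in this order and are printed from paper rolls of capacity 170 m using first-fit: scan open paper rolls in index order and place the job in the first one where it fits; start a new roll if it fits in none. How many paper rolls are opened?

3

  30 → roll 1 (new)  [load 30/170]
  150 → roll 2 (new)  [load 150/170]
  20 → roll 1  [load 50/170]
  30 → roll 1  [load 80/170]
  60 → roll 1  [load 140/170]
  30 → roll 1  [load 170/170]
  20 → roll 2  [load 170/170]
  40 → roll 3 (new)  [load 40/170]
  60 → roll 3  [load 100/170]
3 paper rolls opened.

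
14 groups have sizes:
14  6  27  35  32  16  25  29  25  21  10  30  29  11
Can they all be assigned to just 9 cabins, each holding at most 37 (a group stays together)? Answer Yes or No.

Total = 310; ⌈310/37⌉ = 9.
The bound of 9 does not rule out 9, but exhaustive search shows no assignment into 9 cabins of capacity 37 exists — the minimum is 10.

No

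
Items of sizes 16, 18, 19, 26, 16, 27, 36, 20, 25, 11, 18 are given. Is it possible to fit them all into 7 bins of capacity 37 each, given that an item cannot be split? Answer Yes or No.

A valid assignment using 7 bins:
  bin 1: 36 = 36
  bin 2: 27 = 27
  bin 3: 26 + 11 = 37
  bin 4: 25 = 25
  bin 5: 20 + 16 = 36
  bin 6: 19 + 18 = 37
  bin 7: 18 + 16 = 34
Every load is within 37, so 7 bins suffice.

Yes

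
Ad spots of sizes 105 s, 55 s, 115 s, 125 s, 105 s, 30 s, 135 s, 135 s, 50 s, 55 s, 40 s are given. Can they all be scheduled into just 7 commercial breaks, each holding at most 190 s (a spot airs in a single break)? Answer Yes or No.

A valid assignment using 6 commercial breaks:
  break 1: 135 + 55 = 190
  break 2: 135 + 55 = 190
  break 3: 125 + 50 = 175
  break 4: 115 + 40 + 30 = 185
  break 5: 105 = 105
  break 6: 105 = 105
That uses only 6 ≤ 7, so 7 commercial breaks are enough.

Yes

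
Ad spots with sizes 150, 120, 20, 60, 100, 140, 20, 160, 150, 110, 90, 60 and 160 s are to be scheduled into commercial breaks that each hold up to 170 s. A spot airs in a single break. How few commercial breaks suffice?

Total = 160 + 160 + 150 + 150 + 140 + 120 + 110 + 100 + 90 + 60 + 60 + 20 + 20 = 1340 s.
Lower bound: ⌈1340/170⌉ = 8 commercial breaks.
Also, 9 ad spots each exceed 85 s, and no two of those can share a break, so at least 9 commercial breaks are needed.
A packing using 9 commercial breaks:
  break 1: 160 = 160
  break 2: 160 = 160
  break 3: 150 + 20 = 170
  break 4: 150 + 20 = 170
  break 5: 140 = 140
  break 6: 120 = 120
  break 7: 110 + 60 = 170
  break 8: 100 + 60 = 160
  break 9: 90 = 90
This matches the lower bound, so 9 is optimal.

9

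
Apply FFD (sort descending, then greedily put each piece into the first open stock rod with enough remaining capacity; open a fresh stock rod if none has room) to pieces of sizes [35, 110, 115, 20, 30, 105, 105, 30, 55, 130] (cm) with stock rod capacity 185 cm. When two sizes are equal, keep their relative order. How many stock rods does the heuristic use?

5

Sorted descending: 130, 115, 110, 105, 105, 55, 35, 30, 30, 20.
  130 → stock rod 1 (new)  [load 130/185]
  115 → stock rod 2 (new)  [load 115/185]
  110 → stock rod 3 (new)  [load 110/185]
  105 → stock rod 4 (new)  [load 105/185]
  105 → stock rod 5 (new)  [load 105/185]
  55 → stock rod 1  [load 185/185]
  35 → stock rod 2  [load 150/185]
  30 → stock rod 2  [load 180/185]
  30 → stock rod 3  [load 140/185]
  20 → stock rod 3  [load 160/185]
5 stock rods opened.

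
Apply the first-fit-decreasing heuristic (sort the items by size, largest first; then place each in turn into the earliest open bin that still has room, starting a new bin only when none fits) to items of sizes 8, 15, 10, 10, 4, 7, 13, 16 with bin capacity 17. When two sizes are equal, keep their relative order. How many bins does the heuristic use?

Sorted descending: 16, 15, 13, 10, 10, 8, 7, 4.
  16 → bin 1 (new)  [load 16/17]
  15 → bin 2 (new)  [load 15/17]
  13 → bin 3 (new)  [load 13/17]
  10 → bin 4 (new)  [load 10/17]
  10 → bin 5 (new)  [load 10/17]
  8 → bin 6 (new)  [load 8/17]
  7 → bin 4  [load 17/17]
  4 → bin 3  [load 17/17]
6 bins opened.

6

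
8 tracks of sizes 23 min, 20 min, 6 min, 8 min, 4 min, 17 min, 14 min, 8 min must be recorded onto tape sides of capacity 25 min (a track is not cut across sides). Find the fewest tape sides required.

5

Total = 23 + 20 + 17 + 14 + 8 + 8 + 6 + 4 = 100 min.
Lower bound: ⌈100/25⌉ = 4 tape sides.
A packing using 5 tape sides:
  side 1: 23 = 23
  side 2: 20 + 4 = 24
  side 3: 17 + 8 = 25
  side 4: 14 + 8 = 22
  side 5: 6 = 6
No arrangement into 4 tape sides stays within capacity, so 5 is optimal.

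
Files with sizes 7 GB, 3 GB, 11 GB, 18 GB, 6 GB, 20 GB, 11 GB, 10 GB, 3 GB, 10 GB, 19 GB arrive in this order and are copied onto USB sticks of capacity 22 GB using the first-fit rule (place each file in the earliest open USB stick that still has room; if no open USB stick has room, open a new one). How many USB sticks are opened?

  7 → USB stick 1 (new)  [load 7/22]
  3 → USB stick 1  [load 10/22]
  11 → USB stick 1  [load 21/22]
  18 → USB stick 2 (new)  [load 18/22]
  6 → USB stick 3 (new)  [load 6/22]
  20 → USB stick 4 (new)  [load 20/22]
  11 → USB stick 3  [load 17/22]
  10 → USB stick 5 (new)  [load 10/22]
  3 → USB stick 2  [load 21/22]
  10 → USB stick 5  [load 20/22]
  19 → USB stick 6 (new)  [load 19/22]
6 USB sticks opened.

6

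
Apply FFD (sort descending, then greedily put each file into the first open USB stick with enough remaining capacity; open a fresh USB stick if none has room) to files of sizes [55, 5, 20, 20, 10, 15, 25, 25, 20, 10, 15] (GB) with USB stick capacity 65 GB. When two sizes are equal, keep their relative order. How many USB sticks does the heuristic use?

4

Sorted descending: 55, 25, 25, 20, 20, 20, 15, 15, 10, 10, 5.
  55 → USB stick 1 (new)  [load 55/65]
  25 → USB stick 2 (new)  [load 25/65]
  25 → USB stick 2  [load 50/65]
  20 → USB stick 3 (new)  [load 20/65]
  20 → USB stick 3  [load 40/65]
  20 → USB stick 3  [load 60/65]
  15 → USB stick 2  [load 65/65]
  15 → USB stick 4 (new)  [load 15/65]
  10 → USB stick 1  [load 65/65]
  10 → USB stick 4  [load 25/65]
  5 → USB stick 3  [load 65/65]
4 USB sticks opened.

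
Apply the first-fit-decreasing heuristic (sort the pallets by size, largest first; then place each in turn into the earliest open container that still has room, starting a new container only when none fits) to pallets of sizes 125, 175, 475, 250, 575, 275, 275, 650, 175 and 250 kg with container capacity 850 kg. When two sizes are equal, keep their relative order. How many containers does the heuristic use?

Sorted descending: 650, 575, 475, 275, 275, 250, 250, 175, 175, 125.
  650 → container 1 (new)  [load 650/850]
  575 → container 2 (new)  [load 575/850]
  475 → container 3 (new)  [load 475/850]
  275 → container 2  [load 850/850]
  275 → container 3  [load 750/850]
  250 → container 4 (new)  [load 250/850]
  250 → container 4  [load 500/850]
  175 → container 1  [load 825/850]
  175 → container 4  [load 675/850]
  125 → container 4  [load 800/850]
4 containers opened.

4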